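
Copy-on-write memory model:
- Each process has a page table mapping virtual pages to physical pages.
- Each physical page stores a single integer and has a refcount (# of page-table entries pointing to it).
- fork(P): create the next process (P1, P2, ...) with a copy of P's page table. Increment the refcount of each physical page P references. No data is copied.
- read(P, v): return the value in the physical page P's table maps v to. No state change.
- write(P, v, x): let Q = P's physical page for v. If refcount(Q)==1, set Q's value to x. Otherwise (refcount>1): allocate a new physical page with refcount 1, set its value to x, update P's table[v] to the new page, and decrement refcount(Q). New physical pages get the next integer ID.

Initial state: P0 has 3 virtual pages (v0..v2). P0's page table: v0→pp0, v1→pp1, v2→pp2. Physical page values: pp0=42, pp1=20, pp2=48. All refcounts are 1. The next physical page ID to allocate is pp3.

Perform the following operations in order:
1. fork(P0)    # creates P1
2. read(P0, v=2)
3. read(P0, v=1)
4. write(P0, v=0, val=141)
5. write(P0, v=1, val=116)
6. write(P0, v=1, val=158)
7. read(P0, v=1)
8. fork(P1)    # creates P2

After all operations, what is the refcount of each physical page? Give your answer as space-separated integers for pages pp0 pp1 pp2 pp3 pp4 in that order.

Answer: 2 2 3 1 1

Derivation:
Op 1: fork(P0) -> P1. 3 ppages; refcounts: pp0:2 pp1:2 pp2:2
Op 2: read(P0, v2) -> 48. No state change.
Op 3: read(P0, v1) -> 20. No state change.
Op 4: write(P0, v0, 141). refcount(pp0)=2>1 -> COPY to pp3. 4 ppages; refcounts: pp0:1 pp1:2 pp2:2 pp3:1
Op 5: write(P0, v1, 116). refcount(pp1)=2>1 -> COPY to pp4. 5 ppages; refcounts: pp0:1 pp1:1 pp2:2 pp3:1 pp4:1
Op 6: write(P0, v1, 158). refcount(pp4)=1 -> write in place. 5 ppages; refcounts: pp0:1 pp1:1 pp2:2 pp3:1 pp4:1
Op 7: read(P0, v1) -> 158. No state change.
Op 8: fork(P1) -> P2. 5 ppages; refcounts: pp0:2 pp1:2 pp2:3 pp3:1 pp4:1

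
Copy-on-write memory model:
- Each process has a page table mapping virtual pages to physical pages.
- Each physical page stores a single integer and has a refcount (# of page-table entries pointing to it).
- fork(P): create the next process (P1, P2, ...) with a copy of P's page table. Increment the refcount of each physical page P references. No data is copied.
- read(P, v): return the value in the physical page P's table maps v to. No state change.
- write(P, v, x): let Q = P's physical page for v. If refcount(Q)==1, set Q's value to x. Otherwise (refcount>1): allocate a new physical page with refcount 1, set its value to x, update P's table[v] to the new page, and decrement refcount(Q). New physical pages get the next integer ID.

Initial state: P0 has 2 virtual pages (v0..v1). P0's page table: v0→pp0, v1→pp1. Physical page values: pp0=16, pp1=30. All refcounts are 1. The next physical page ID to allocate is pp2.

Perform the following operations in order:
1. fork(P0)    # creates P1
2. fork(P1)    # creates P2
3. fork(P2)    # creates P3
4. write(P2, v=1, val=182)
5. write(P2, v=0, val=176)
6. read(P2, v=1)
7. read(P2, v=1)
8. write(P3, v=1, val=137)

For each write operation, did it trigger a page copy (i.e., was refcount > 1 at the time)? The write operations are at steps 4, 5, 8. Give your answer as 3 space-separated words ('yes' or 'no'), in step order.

Op 1: fork(P0) -> P1. 2 ppages; refcounts: pp0:2 pp1:2
Op 2: fork(P1) -> P2. 2 ppages; refcounts: pp0:3 pp1:3
Op 3: fork(P2) -> P3. 2 ppages; refcounts: pp0:4 pp1:4
Op 4: write(P2, v1, 182). refcount(pp1)=4>1 -> COPY to pp2. 3 ppages; refcounts: pp0:4 pp1:3 pp2:1
Op 5: write(P2, v0, 176). refcount(pp0)=4>1 -> COPY to pp3. 4 ppages; refcounts: pp0:3 pp1:3 pp2:1 pp3:1
Op 6: read(P2, v1) -> 182. No state change.
Op 7: read(P2, v1) -> 182. No state change.
Op 8: write(P3, v1, 137). refcount(pp1)=3>1 -> COPY to pp4. 5 ppages; refcounts: pp0:3 pp1:2 pp2:1 pp3:1 pp4:1

yes yes yes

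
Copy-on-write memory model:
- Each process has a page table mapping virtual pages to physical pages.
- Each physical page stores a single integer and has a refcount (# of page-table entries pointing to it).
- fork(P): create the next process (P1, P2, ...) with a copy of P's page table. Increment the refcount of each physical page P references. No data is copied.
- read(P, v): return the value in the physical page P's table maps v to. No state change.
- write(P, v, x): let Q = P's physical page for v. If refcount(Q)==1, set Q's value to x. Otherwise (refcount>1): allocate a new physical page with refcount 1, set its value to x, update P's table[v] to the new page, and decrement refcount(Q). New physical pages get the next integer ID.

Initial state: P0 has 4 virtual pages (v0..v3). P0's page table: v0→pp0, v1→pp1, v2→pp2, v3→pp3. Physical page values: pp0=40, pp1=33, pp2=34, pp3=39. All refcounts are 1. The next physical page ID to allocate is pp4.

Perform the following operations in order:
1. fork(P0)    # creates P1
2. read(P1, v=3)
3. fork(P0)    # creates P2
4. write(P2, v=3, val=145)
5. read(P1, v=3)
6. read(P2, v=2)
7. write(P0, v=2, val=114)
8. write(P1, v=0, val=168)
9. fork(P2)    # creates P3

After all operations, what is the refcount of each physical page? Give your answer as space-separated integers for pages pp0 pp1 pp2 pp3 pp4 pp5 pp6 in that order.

Op 1: fork(P0) -> P1. 4 ppages; refcounts: pp0:2 pp1:2 pp2:2 pp3:2
Op 2: read(P1, v3) -> 39. No state change.
Op 3: fork(P0) -> P2. 4 ppages; refcounts: pp0:3 pp1:3 pp2:3 pp3:3
Op 4: write(P2, v3, 145). refcount(pp3)=3>1 -> COPY to pp4. 5 ppages; refcounts: pp0:3 pp1:3 pp2:3 pp3:2 pp4:1
Op 5: read(P1, v3) -> 39. No state change.
Op 6: read(P2, v2) -> 34. No state change.
Op 7: write(P0, v2, 114). refcount(pp2)=3>1 -> COPY to pp5. 6 ppages; refcounts: pp0:3 pp1:3 pp2:2 pp3:2 pp4:1 pp5:1
Op 8: write(P1, v0, 168). refcount(pp0)=3>1 -> COPY to pp6. 7 ppages; refcounts: pp0:2 pp1:3 pp2:2 pp3:2 pp4:1 pp5:1 pp6:1
Op 9: fork(P2) -> P3. 7 ppages; refcounts: pp0:3 pp1:4 pp2:3 pp3:2 pp4:2 pp5:1 pp6:1

Answer: 3 4 3 2 2 1 1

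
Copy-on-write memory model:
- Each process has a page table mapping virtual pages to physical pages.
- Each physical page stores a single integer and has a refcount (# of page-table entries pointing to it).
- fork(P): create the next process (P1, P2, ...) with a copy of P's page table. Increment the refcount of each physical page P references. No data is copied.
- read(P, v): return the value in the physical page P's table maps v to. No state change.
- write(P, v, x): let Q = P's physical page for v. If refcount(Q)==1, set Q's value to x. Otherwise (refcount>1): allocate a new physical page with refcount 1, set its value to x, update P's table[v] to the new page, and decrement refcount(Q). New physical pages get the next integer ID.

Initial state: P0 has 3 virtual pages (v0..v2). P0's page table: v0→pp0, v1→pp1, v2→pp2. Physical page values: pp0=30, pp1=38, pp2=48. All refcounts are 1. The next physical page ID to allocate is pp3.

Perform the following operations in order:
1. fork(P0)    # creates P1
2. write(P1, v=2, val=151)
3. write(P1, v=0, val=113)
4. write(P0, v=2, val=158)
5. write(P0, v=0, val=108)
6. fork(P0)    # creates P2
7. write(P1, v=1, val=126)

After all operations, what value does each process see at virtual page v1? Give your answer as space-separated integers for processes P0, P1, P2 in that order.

Answer: 38 126 38

Derivation:
Op 1: fork(P0) -> P1. 3 ppages; refcounts: pp0:2 pp1:2 pp2:2
Op 2: write(P1, v2, 151). refcount(pp2)=2>1 -> COPY to pp3. 4 ppages; refcounts: pp0:2 pp1:2 pp2:1 pp3:1
Op 3: write(P1, v0, 113). refcount(pp0)=2>1 -> COPY to pp4. 5 ppages; refcounts: pp0:1 pp1:2 pp2:1 pp3:1 pp4:1
Op 4: write(P0, v2, 158). refcount(pp2)=1 -> write in place. 5 ppages; refcounts: pp0:1 pp1:2 pp2:1 pp3:1 pp4:1
Op 5: write(P0, v0, 108). refcount(pp0)=1 -> write in place. 5 ppages; refcounts: pp0:1 pp1:2 pp2:1 pp3:1 pp4:1
Op 6: fork(P0) -> P2. 5 ppages; refcounts: pp0:2 pp1:3 pp2:2 pp3:1 pp4:1
Op 7: write(P1, v1, 126). refcount(pp1)=3>1 -> COPY to pp5. 6 ppages; refcounts: pp0:2 pp1:2 pp2:2 pp3:1 pp4:1 pp5:1
P0: v1 -> pp1 = 38
P1: v1 -> pp5 = 126
P2: v1 -> pp1 = 38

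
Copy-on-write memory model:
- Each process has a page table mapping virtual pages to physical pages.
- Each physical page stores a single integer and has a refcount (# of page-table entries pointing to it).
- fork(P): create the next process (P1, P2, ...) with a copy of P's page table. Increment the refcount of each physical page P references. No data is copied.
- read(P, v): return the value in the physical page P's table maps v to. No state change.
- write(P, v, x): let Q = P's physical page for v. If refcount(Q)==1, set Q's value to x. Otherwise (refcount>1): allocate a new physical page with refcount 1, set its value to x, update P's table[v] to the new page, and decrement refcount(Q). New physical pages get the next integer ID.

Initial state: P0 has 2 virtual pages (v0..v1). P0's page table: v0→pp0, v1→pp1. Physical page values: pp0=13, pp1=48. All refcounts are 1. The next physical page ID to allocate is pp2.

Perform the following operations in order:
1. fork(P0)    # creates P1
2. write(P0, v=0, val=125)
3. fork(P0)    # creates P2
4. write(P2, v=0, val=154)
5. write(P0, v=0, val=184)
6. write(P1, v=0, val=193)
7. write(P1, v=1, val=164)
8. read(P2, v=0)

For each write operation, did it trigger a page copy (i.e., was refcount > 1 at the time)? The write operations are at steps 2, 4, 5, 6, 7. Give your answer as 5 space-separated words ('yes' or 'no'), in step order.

Op 1: fork(P0) -> P1. 2 ppages; refcounts: pp0:2 pp1:2
Op 2: write(P0, v0, 125). refcount(pp0)=2>1 -> COPY to pp2. 3 ppages; refcounts: pp0:1 pp1:2 pp2:1
Op 3: fork(P0) -> P2. 3 ppages; refcounts: pp0:1 pp1:3 pp2:2
Op 4: write(P2, v0, 154). refcount(pp2)=2>1 -> COPY to pp3. 4 ppages; refcounts: pp0:1 pp1:3 pp2:1 pp3:1
Op 5: write(P0, v0, 184). refcount(pp2)=1 -> write in place. 4 ppages; refcounts: pp0:1 pp1:3 pp2:1 pp3:1
Op 6: write(P1, v0, 193). refcount(pp0)=1 -> write in place. 4 ppages; refcounts: pp0:1 pp1:3 pp2:1 pp3:1
Op 7: write(P1, v1, 164). refcount(pp1)=3>1 -> COPY to pp4. 5 ppages; refcounts: pp0:1 pp1:2 pp2:1 pp3:1 pp4:1
Op 8: read(P2, v0) -> 154. No state change.

yes yes no no yes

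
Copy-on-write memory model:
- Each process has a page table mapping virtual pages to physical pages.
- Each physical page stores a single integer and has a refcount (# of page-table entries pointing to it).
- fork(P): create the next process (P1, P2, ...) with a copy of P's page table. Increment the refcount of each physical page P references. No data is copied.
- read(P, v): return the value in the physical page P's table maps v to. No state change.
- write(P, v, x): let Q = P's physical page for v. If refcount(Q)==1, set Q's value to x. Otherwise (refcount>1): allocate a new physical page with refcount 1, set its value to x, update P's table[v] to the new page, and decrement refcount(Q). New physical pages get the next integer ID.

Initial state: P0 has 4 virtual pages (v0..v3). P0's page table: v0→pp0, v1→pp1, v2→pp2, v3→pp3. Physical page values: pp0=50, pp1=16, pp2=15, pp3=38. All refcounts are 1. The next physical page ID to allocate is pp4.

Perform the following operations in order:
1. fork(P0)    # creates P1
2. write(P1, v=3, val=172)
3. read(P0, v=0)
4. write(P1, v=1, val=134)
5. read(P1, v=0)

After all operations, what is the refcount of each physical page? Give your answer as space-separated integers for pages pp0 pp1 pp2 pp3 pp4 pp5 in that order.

Answer: 2 1 2 1 1 1

Derivation:
Op 1: fork(P0) -> P1. 4 ppages; refcounts: pp0:2 pp1:2 pp2:2 pp3:2
Op 2: write(P1, v3, 172). refcount(pp3)=2>1 -> COPY to pp4. 5 ppages; refcounts: pp0:2 pp1:2 pp2:2 pp3:1 pp4:1
Op 3: read(P0, v0) -> 50. No state change.
Op 4: write(P1, v1, 134). refcount(pp1)=2>1 -> COPY to pp5. 6 ppages; refcounts: pp0:2 pp1:1 pp2:2 pp3:1 pp4:1 pp5:1
Op 5: read(P1, v0) -> 50. No state change.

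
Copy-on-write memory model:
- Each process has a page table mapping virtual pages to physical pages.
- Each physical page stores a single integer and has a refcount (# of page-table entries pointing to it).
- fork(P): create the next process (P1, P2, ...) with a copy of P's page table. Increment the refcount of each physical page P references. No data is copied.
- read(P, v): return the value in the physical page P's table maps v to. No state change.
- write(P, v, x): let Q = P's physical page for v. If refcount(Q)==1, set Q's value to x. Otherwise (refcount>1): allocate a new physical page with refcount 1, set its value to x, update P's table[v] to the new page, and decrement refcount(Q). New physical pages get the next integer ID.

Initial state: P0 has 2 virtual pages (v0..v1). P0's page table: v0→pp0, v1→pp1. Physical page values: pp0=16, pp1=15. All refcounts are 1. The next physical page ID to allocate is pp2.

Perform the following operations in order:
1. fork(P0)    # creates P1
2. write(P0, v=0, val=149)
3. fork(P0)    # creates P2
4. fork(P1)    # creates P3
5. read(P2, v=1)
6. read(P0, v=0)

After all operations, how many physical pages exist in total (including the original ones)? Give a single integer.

Answer: 3

Derivation:
Op 1: fork(P0) -> P1. 2 ppages; refcounts: pp0:2 pp1:2
Op 2: write(P0, v0, 149). refcount(pp0)=2>1 -> COPY to pp2. 3 ppages; refcounts: pp0:1 pp1:2 pp2:1
Op 3: fork(P0) -> P2. 3 ppages; refcounts: pp0:1 pp1:3 pp2:2
Op 4: fork(P1) -> P3. 3 ppages; refcounts: pp0:2 pp1:4 pp2:2
Op 5: read(P2, v1) -> 15. No state change.
Op 6: read(P0, v0) -> 149. No state change.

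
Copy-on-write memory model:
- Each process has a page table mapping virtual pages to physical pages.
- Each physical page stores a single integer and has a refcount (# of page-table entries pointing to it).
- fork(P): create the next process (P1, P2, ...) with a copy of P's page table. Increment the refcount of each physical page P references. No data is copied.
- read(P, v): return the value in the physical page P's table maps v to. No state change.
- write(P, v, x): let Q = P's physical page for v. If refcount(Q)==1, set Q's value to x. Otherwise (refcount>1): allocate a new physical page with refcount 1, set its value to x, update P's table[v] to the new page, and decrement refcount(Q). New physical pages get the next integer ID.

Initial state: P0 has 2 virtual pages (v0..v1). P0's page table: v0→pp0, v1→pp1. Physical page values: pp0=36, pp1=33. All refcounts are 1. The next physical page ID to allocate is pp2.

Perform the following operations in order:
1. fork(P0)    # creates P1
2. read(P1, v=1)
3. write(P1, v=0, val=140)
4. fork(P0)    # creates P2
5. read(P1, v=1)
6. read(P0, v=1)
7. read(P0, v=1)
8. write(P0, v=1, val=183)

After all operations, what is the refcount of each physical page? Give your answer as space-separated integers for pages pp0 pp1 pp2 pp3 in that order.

Op 1: fork(P0) -> P1. 2 ppages; refcounts: pp0:2 pp1:2
Op 2: read(P1, v1) -> 33. No state change.
Op 3: write(P1, v0, 140). refcount(pp0)=2>1 -> COPY to pp2. 3 ppages; refcounts: pp0:1 pp1:2 pp2:1
Op 4: fork(P0) -> P2. 3 ppages; refcounts: pp0:2 pp1:3 pp2:1
Op 5: read(P1, v1) -> 33. No state change.
Op 6: read(P0, v1) -> 33. No state change.
Op 7: read(P0, v1) -> 33. No state change.
Op 8: write(P0, v1, 183). refcount(pp1)=3>1 -> COPY to pp3. 4 ppages; refcounts: pp0:2 pp1:2 pp2:1 pp3:1

Answer: 2 2 1 1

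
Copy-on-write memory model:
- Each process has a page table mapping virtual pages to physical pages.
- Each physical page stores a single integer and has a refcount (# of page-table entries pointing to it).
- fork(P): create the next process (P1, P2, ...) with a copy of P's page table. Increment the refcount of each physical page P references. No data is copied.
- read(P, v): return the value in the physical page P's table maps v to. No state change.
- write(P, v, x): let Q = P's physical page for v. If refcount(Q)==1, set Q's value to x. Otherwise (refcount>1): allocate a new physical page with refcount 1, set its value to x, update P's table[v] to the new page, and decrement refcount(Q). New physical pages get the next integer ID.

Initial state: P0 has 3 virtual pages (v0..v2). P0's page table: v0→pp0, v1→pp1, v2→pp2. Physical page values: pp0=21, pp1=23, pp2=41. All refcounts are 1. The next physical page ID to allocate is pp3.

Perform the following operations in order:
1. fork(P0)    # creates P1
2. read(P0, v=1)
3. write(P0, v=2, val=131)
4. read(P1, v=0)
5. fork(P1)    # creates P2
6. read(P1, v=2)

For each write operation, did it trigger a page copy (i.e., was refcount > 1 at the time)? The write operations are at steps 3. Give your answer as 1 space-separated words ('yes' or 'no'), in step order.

Op 1: fork(P0) -> P1. 3 ppages; refcounts: pp0:2 pp1:2 pp2:2
Op 2: read(P0, v1) -> 23. No state change.
Op 3: write(P0, v2, 131). refcount(pp2)=2>1 -> COPY to pp3. 4 ppages; refcounts: pp0:2 pp1:2 pp2:1 pp3:1
Op 4: read(P1, v0) -> 21. No state change.
Op 5: fork(P1) -> P2. 4 ppages; refcounts: pp0:3 pp1:3 pp2:2 pp3:1
Op 6: read(P1, v2) -> 41. No state change.

yes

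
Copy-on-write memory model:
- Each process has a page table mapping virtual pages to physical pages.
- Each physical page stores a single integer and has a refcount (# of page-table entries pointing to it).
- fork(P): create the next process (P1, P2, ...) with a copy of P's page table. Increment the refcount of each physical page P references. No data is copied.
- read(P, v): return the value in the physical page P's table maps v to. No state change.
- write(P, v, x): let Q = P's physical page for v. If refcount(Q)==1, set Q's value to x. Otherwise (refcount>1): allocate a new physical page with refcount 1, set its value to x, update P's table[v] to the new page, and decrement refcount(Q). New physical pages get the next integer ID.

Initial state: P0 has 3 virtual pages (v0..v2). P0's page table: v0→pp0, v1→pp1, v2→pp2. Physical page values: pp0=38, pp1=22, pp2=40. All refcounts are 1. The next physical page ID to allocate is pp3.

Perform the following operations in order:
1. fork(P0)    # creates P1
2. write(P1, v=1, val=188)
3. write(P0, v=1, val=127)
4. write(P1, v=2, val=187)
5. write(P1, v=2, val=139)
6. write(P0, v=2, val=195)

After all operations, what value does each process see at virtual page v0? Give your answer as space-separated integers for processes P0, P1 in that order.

Op 1: fork(P0) -> P1. 3 ppages; refcounts: pp0:2 pp1:2 pp2:2
Op 2: write(P1, v1, 188). refcount(pp1)=2>1 -> COPY to pp3. 4 ppages; refcounts: pp0:2 pp1:1 pp2:2 pp3:1
Op 3: write(P0, v1, 127). refcount(pp1)=1 -> write in place. 4 ppages; refcounts: pp0:2 pp1:1 pp2:2 pp3:1
Op 4: write(P1, v2, 187). refcount(pp2)=2>1 -> COPY to pp4. 5 ppages; refcounts: pp0:2 pp1:1 pp2:1 pp3:1 pp4:1
Op 5: write(P1, v2, 139). refcount(pp4)=1 -> write in place. 5 ppages; refcounts: pp0:2 pp1:1 pp2:1 pp3:1 pp4:1
Op 6: write(P0, v2, 195). refcount(pp2)=1 -> write in place. 5 ppages; refcounts: pp0:2 pp1:1 pp2:1 pp3:1 pp4:1
P0: v0 -> pp0 = 38
P1: v0 -> pp0 = 38

Answer: 38 38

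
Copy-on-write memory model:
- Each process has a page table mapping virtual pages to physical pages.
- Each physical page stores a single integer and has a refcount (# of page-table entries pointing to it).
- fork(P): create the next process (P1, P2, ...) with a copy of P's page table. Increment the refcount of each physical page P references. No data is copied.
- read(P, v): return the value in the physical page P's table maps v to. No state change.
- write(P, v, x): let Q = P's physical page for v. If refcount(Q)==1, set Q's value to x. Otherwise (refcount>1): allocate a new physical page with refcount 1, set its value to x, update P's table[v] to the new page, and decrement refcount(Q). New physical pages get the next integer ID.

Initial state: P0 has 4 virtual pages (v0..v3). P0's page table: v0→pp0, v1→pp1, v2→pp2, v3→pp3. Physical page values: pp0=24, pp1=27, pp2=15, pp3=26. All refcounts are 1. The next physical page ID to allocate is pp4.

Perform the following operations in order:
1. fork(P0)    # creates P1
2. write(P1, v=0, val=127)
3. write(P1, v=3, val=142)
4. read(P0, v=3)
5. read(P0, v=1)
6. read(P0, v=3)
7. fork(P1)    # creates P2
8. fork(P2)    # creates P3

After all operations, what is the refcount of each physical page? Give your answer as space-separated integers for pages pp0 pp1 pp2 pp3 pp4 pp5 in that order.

Op 1: fork(P0) -> P1. 4 ppages; refcounts: pp0:2 pp1:2 pp2:2 pp3:2
Op 2: write(P1, v0, 127). refcount(pp0)=2>1 -> COPY to pp4. 5 ppages; refcounts: pp0:1 pp1:2 pp2:2 pp3:2 pp4:1
Op 3: write(P1, v3, 142). refcount(pp3)=2>1 -> COPY to pp5. 6 ppages; refcounts: pp0:1 pp1:2 pp2:2 pp3:1 pp4:1 pp5:1
Op 4: read(P0, v3) -> 26. No state change.
Op 5: read(P0, v1) -> 27. No state change.
Op 6: read(P0, v3) -> 26. No state change.
Op 7: fork(P1) -> P2. 6 ppages; refcounts: pp0:1 pp1:3 pp2:3 pp3:1 pp4:2 pp5:2
Op 8: fork(P2) -> P3. 6 ppages; refcounts: pp0:1 pp1:4 pp2:4 pp3:1 pp4:3 pp5:3

Answer: 1 4 4 1 3 3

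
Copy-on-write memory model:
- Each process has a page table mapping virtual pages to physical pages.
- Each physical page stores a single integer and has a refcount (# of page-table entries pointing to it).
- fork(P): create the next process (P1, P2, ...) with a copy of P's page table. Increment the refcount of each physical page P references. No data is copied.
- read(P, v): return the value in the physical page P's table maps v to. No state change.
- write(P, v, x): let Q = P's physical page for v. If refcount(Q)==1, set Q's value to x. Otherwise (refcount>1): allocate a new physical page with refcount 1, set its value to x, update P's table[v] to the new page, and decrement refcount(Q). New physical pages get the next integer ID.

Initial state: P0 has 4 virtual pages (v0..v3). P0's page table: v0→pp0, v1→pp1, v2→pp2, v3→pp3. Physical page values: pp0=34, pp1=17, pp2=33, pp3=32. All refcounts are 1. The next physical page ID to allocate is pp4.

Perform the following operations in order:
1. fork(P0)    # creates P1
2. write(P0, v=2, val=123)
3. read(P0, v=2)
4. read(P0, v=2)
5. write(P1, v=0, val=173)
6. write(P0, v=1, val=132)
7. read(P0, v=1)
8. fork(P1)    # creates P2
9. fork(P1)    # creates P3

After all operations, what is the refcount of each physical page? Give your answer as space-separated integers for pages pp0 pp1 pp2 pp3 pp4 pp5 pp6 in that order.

Op 1: fork(P0) -> P1. 4 ppages; refcounts: pp0:2 pp1:2 pp2:2 pp3:2
Op 2: write(P0, v2, 123). refcount(pp2)=2>1 -> COPY to pp4. 5 ppages; refcounts: pp0:2 pp1:2 pp2:1 pp3:2 pp4:1
Op 3: read(P0, v2) -> 123. No state change.
Op 4: read(P0, v2) -> 123. No state change.
Op 5: write(P1, v0, 173). refcount(pp0)=2>1 -> COPY to pp5. 6 ppages; refcounts: pp0:1 pp1:2 pp2:1 pp3:2 pp4:1 pp5:1
Op 6: write(P0, v1, 132). refcount(pp1)=2>1 -> COPY to pp6. 7 ppages; refcounts: pp0:1 pp1:1 pp2:1 pp3:2 pp4:1 pp5:1 pp6:1
Op 7: read(P0, v1) -> 132. No state change.
Op 8: fork(P1) -> P2. 7 ppages; refcounts: pp0:1 pp1:2 pp2:2 pp3:3 pp4:1 pp5:2 pp6:1
Op 9: fork(P1) -> P3. 7 ppages; refcounts: pp0:1 pp1:3 pp2:3 pp3:4 pp4:1 pp5:3 pp6:1

Answer: 1 3 3 4 1 3 1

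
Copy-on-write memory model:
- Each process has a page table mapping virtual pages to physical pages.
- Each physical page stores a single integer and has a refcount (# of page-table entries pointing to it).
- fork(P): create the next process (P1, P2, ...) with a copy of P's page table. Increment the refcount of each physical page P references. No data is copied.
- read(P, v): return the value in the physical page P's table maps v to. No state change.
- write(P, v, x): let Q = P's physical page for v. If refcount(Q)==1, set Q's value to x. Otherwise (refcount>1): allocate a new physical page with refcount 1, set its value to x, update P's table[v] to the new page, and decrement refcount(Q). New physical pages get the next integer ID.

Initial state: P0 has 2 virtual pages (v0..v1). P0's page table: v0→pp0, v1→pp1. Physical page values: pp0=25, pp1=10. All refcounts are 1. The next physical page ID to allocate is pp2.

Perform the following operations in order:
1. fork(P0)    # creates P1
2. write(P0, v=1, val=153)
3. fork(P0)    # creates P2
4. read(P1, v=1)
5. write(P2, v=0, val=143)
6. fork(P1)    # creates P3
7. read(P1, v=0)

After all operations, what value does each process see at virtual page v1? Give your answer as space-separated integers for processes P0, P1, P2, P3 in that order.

Answer: 153 10 153 10

Derivation:
Op 1: fork(P0) -> P1. 2 ppages; refcounts: pp0:2 pp1:2
Op 2: write(P0, v1, 153). refcount(pp1)=2>1 -> COPY to pp2. 3 ppages; refcounts: pp0:2 pp1:1 pp2:1
Op 3: fork(P0) -> P2. 3 ppages; refcounts: pp0:3 pp1:1 pp2:2
Op 4: read(P1, v1) -> 10. No state change.
Op 5: write(P2, v0, 143). refcount(pp0)=3>1 -> COPY to pp3. 4 ppages; refcounts: pp0:2 pp1:1 pp2:2 pp3:1
Op 6: fork(P1) -> P3. 4 ppages; refcounts: pp0:3 pp1:2 pp2:2 pp3:1
Op 7: read(P1, v0) -> 25. No state change.
P0: v1 -> pp2 = 153
P1: v1 -> pp1 = 10
P2: v1 -> pp2 = 153
P3: v1 -> pp1 = 10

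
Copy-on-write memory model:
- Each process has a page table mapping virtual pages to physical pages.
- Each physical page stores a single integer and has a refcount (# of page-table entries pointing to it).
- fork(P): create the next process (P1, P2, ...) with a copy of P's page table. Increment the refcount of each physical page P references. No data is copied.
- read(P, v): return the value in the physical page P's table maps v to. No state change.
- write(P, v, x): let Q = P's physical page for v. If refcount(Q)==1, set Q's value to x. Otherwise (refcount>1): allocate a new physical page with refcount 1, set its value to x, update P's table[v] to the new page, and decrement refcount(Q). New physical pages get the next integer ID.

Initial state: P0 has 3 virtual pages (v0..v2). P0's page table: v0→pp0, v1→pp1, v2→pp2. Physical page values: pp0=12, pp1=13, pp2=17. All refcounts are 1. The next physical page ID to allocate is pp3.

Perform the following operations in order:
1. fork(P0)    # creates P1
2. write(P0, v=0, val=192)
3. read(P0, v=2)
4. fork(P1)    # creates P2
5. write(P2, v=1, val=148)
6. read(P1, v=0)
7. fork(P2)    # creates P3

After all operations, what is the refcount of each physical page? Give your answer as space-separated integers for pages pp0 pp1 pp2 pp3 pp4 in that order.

Op 1: fork(P0) -> P1. 3 ppages; refcounts: pp0:2 pp1:2 pp2:2
Op 2: write(P0, v0, 192). refcount(pp0)=2>1 -> COPY to pp3. 4 ppages; refcounts: pp0:1 pp1:2 pp2:2 pp3:1
Op 3: read(P0, v2) -> 17. No state change.
Op 4: fork(P1) -> P2. 4 ppages; refcounts: pp0:2 pp1:3 pp2:3 pp3:1
Op 5: write(P2, v1, 148). refcount(pp1)=3>1 -> COPY to pp4. 5 ppages; refcounts: pp0:2 pp1:2 pp2:3 pp3:1 pp4:1
Op 6: read(P1, v0) -> 12. No state change.
Op 7: fork(P2) -> P3. 5 ppages; refcounts: pp0:3 pp1:2 pp2:4 pp3:1 pp4:2

Answer: 3 2 4 1 2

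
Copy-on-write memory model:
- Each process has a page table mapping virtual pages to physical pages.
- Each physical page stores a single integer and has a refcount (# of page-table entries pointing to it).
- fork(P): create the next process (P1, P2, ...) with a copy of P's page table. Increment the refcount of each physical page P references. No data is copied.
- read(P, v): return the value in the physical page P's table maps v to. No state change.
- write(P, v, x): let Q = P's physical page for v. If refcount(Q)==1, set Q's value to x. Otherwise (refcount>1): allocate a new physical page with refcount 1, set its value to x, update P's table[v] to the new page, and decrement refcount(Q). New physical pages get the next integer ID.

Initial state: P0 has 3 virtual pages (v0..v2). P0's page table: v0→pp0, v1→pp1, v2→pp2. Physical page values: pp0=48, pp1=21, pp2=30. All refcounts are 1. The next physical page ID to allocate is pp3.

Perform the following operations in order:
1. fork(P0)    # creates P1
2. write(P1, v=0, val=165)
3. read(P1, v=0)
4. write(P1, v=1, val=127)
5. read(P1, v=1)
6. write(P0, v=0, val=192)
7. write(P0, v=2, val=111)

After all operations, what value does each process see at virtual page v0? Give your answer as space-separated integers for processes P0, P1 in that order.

Op 1: fork(P0) -> P1. 3 ppages; refcounts: pp0:2 pp1:2 pp2:2
Op 2: write(P1, v0, 165). refcount(pp0)=2>1 -> COPY to pp3. 4 ppages; refcounts: pp0:1 pp1:2 pp2:2 pp3:1
Op 3: read(P1, v0) -> 165. No state change.
Op 4: write(P1, v1, 127). refcount(pp1)=2>1 -> COPY to pp4. 5 ppages; refcounts: pp0:1 pp1:1 pp2:2 pp3:1 pp4:1
Op 5: read(P1, v1) -> 127. No state change.
Op 6: write(P0, v0, 192). refcount(pp0)=1 -> write in place. 5 ppages; refcounts: pp0:1 pp1:1 pp2:2 pp3:1 pp4:1
Op 7: write(P0, v2, 111). refcount(pp2)=2>1 -> COPY to pp5. 6 ppages; refcounts: pp0:1 pp1:1 pp2:1 pp3:1 pp4:1 pp5:1
P0: v0 -> pp0 = 192
P1: v0 -> pp3 = 165

Answer: 192 165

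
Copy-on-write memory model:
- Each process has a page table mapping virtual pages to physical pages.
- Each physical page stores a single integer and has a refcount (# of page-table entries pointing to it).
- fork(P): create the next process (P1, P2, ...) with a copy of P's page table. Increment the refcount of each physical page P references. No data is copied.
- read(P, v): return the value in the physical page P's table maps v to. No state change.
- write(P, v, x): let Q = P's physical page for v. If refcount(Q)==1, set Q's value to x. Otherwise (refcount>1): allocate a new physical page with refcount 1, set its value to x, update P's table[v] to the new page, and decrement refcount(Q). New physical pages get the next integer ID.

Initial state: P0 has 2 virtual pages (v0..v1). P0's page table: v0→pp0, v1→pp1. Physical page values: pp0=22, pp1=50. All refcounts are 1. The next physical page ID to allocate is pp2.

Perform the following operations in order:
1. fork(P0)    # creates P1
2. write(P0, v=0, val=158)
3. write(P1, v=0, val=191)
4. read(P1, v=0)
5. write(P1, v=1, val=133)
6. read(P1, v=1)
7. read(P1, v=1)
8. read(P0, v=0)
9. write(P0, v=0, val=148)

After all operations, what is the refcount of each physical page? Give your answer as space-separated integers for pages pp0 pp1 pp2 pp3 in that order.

Op 1: fork(P0) -> P1. 2 ppages; refcounts: pp0:2 pp1:2
Op 2: write(P0, v0, 158). refcount(pp0)=2>1 -> COPY to pp2. 3 ppages; refcounts: pp0:1 pp1:2 pp2:1
Op 3: write(P1, v0, 191). refcount(pp0)=1 -> write in place. 3 ppages; refcounts: pp0:1 pp1:2 pp2:1
Op 4: read(P1, v0) -> 191. No state change.
Op 5: write(P1, v1, 133). refcount(pp1)=2>1 -> COPY to pp3. 4 ppages; refcounts: pp0:1 pp1:1 pp2:1 pp3:1
Op 6: read(P1, v1) -> 133. No state change.
Op 7: read(P1, v1) -> 133. No state change.
Op 8: read(P0, v0) -> 158. No state change.
Op 9: write(P0, v0, 148). refcount(pp2)=1 -> write in place. 4 ppages; refcounts: pp0:1 pp1:1 pp2:1 pp3:1

Answer: 1 1 1 1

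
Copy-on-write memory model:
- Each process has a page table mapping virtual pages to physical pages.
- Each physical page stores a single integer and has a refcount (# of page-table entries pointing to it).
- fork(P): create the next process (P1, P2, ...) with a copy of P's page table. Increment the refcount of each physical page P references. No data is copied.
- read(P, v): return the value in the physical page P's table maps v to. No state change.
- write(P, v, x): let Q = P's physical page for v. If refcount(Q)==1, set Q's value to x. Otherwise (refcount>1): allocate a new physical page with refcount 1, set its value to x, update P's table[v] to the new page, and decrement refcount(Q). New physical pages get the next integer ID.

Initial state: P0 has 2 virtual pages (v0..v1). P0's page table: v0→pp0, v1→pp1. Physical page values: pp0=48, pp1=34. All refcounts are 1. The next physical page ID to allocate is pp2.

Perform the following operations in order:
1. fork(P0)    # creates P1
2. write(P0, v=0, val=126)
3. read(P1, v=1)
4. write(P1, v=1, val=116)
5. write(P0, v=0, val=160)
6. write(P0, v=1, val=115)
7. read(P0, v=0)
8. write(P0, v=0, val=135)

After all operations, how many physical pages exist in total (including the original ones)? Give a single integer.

Op 1: fork(P0) -> P1. 2 ppages; refcounts: pp0:2 pp1:2
Op 2: write(P0, v0, 126). refcount(pp0)=2>1 -> COPY to pp2. 3 ppages; refcounts: pp0:1 pp1:2 pp2:1
Op 3: read(P1, v1) -> 34. No state change.
Op 4: write(P1, v1, 116). refcount(pp1)=2>1 -> COPY to pp3. 4 ppages; refcounts: pp0:1 pp1:1 pp2:1 pp3:1
Op 5: write(P0, v0, 160). refcount(pp2)=1 -> write in place. 4 ppages; refcounts: pp0:1 pp1:1 pp2:1 pp3:1
Op 6: write(P0, v1, 115). refcount(pp1)=1 -> write in place. 4 ppages; refcounts: pp0:1 pp1:1 pp2:1 pp3:1
Op 7: read(P0, v0) -> 160. No state change.
Op 8: write(P0, v0, 135). refcount(pp2)=1 -> write in place. 4 ppages; refcounts: pp0:1 pp1:1 pp2:1 pp3:1

Answer: 4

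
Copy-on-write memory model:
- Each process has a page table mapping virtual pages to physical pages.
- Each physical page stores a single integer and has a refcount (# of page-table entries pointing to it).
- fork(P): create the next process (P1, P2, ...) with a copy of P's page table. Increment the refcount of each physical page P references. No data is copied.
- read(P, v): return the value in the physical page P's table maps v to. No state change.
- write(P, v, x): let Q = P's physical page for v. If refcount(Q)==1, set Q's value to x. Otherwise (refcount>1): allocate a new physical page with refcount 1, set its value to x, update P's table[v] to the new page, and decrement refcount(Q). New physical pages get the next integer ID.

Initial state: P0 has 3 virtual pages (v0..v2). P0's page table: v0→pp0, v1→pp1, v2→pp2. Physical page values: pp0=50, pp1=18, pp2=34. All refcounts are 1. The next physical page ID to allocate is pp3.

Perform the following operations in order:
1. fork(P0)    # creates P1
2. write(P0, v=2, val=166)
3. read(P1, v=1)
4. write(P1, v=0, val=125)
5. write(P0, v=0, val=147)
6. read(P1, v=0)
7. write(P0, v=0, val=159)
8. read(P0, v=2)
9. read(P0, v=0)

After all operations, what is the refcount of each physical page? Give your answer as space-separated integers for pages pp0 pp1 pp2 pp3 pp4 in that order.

Answer: 1 2 1 1 1

Derivation:
Op 1: fork(P0) -> P1. 3 ppages; refcounts: pp0:2 pp1:2 pp2:2
Op 2: write(P0, v2, 166). refcount(pp2)=2>1 -> COPY to pp3. 4 ppages; refcounts: pp0:2 pp1:2 pp2:1 pp3:1
Op 3: read(P1, v1) -> 18. No state change.
Op 4: write(P1, v0, 125). refcount(pp0)=2>1 -> COPY to pp4. 5 ppages; refcounts: pp0:1 pp1:2 pp2:1 pp3:1 pp4:1
Op 5: write(P0, v0, 147). refcount(pp0)=1 -> write in place. 5 ppages; refcounts: pp0:1 pp1:2 pp2:1 pp3:1 pp4:1
Op 6: read(P1, v0) -> 125. No state change.
Op 7: write(P0, v0, 159). refcount(pp0)=1 -> write in place. 5 ppages; refcounts: pp0:1 pp1:2 pp2:1 pp3:1 pp4:1
Op 8: read(P0, v2) -> 166. No state change.
Op 9: read(P0, v0) -> 159. No state change.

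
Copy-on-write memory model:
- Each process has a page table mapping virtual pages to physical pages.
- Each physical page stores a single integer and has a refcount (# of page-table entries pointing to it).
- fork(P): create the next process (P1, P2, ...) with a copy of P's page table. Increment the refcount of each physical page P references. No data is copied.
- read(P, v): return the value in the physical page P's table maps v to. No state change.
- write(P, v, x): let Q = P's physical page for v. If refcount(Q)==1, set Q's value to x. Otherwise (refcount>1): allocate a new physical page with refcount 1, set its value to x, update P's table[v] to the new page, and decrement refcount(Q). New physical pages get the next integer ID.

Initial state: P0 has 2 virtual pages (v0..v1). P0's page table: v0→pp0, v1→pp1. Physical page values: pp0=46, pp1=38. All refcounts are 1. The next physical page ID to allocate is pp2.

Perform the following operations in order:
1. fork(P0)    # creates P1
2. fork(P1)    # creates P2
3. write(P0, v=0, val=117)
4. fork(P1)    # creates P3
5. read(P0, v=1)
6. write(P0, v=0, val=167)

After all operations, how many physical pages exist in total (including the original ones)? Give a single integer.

Answer: 3

Derivation:
Op 1: fork(P0) -> P1. 2 ppages; refcounts: pp0:2 pp1:2
Op 2: fork(P1) -> P2. 2 ppages; refcounts: pp0:3 pp1:3
Op 3: write(P0, v0, 117). refcount(pp0)=3>1 -> COPY to pp2. 3 ppages; refcounts: pp0:2 pp1:3 pp2:1
Op 4: fork(P1) -> P3. 3 ppages; refcounts: pp0:3 pp1:4 pp2:1
Op 5: read(P0, v1) -> 38. No state change.
Op 6: write(P0, v0, 167). refcount(pp2)=1 -> write in place. 3 ppages; refcounts: pp0:3 pp1:4 pp2:1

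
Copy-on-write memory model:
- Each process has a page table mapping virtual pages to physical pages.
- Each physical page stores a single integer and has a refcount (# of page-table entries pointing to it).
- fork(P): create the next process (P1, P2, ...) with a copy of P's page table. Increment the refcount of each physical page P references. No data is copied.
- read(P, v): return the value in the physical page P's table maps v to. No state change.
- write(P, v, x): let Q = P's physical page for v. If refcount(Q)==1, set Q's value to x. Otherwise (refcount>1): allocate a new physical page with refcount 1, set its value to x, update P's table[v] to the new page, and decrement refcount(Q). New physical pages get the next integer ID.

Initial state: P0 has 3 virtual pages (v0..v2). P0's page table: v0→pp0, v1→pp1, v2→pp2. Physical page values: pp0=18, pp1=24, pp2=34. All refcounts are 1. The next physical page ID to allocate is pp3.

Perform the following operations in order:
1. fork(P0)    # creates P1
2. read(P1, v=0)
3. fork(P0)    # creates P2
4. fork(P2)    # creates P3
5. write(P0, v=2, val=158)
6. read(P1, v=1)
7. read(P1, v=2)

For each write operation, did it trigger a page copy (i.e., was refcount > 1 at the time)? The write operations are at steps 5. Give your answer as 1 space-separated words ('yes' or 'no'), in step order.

Op 1: fork(P0) -> P1. 3 ppages; refcounts: pp0:2 pp1:2 pp2:2
Op 2: read(P1, v0) -> 18. No state change.
Op 3: fork(P0) -> P2. 3 ppages; refcounts: pp0:3 pp1:3 pp2:3
Op 4: fork(P2) -> P3. 3 ppages; refcounts: pp0:4 pp1:4 pp2:4
Op 5: write(P0, v2, 158). refcount(pp2)=4>1 -> COPY to pp3. 4 ppages; refcounts: pp0:4 pp1:4 pp2:3 pp3:1
Op 6: read(P1, v1) -> 24. No state change.
Op 7: read(P1, v2) -> 34. No state change.

yes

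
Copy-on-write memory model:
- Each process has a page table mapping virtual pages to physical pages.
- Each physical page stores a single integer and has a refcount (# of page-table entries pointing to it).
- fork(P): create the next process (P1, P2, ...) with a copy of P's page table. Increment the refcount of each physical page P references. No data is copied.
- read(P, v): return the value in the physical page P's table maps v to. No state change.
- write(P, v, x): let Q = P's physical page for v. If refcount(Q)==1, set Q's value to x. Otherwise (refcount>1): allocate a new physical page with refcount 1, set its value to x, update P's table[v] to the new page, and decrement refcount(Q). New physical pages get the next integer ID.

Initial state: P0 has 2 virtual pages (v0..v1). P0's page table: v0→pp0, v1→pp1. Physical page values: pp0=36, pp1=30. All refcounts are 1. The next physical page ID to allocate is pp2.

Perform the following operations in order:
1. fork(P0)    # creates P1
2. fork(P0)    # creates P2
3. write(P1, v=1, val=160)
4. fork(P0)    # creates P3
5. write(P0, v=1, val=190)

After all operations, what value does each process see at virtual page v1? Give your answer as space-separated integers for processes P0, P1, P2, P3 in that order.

Op 1: fork(P0) -> P1. 2 ppages; refcounts: pp0:2 pp1:2
Op 2: fork(P0) -> P2. 2 ppages; refcounts: pp0:3 pp1:3
Op 3: write(P1, v1, 160). refcount(pp1)=3>1 -> COPY to pp2. 3 ppages; refcounts: pp0:3 pp1:2 pp2:1
Op 4: fork(P0) -> P3. 3 ppages; refcounts: pp0:4 pp1:3 pp2:1
Op 5: write(P0, v1, 190). refcount(pp1)=3>1 -> COPY to pp3. 4 ppages; refcounts: pp0:4 pp1:2 pp2:1 pp3:1
P0: v1 -> pp3 = 190
P1: v1 -> pp2 = 160
P2: v1 -> pp1 = 30
P3: v1 -> pp1 = 30

Answer: 190 160 30 30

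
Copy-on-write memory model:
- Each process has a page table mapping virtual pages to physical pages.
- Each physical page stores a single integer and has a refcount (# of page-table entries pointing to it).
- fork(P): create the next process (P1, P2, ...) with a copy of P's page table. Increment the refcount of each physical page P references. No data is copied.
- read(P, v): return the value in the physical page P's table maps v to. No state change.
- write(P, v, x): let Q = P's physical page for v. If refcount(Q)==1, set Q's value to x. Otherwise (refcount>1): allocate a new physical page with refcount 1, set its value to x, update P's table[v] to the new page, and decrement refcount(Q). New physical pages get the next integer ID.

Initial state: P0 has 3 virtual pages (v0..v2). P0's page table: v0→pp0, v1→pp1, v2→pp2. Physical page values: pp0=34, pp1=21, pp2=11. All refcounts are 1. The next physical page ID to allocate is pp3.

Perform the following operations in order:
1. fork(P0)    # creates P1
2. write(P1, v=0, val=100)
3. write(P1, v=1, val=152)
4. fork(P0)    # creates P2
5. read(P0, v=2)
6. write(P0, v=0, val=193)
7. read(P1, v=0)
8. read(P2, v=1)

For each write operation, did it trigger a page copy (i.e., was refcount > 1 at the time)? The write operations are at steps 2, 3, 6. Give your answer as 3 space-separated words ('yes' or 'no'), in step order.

Op 1: fork(P0) -> P1. 3 ppages; refcounts: pp0:2 pp1:2 pp2:2
Op 2: write(P1, v0, 100). refcount(pp0)=2>1 -> COPY to pp3. 4 ppages; refcounts: pp0:1 pp1:2 pp2:2 pp3:1
Op 3: write(P1, v1, 152). refcount(pp1)=2>1 -> COPY to pp4. 5 ppages; refcounts: pp0:1 pp1:1 pp2:2 pp3:1 pp4:1
Op 4: fork(P0) -> P2. 5 ppages; refcounts: pp0:2 pp1:2 pp2:3 pp3:1 pp4:1
Op 5: read(P0, v2) -> 11. No state change.
Op 6: write(P0, v0, 193). refcount(pp0)=2>1 -> COPY to pp5. 6 ppages; refcounts: pp0:1 pp1:2 pp2:3 pp3:1 pp4:1 pp5:1
Op 7: read(P1, v0) -> 100. No state change.
Op 8: read(P2, v1) -> 21. No state change.

yes yes yes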